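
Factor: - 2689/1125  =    -  3^( - 2) * 5^( - 3 )*2689^1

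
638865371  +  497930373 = 1136795744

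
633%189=66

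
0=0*16767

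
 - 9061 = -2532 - 6529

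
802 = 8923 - 8121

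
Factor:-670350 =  - 2^1*3^1*5^2*41^1*109^1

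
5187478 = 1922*2699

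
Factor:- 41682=-2^1*3^1*6947^1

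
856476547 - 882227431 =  - 25750884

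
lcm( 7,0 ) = 0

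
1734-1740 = -6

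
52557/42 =1251+5/14 = 1251.36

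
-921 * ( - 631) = 581151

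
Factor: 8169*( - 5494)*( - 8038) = 2^2 *3^1 * 7^1*41^1*67^1*389^1 * 4019^1=360749346468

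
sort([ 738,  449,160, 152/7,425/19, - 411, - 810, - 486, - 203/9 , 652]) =[-810, - 486, - 411, - 203/9,152/7, 425/19,160, 449 , 652, 738]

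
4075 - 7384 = -3309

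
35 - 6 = 29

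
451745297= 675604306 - 223859009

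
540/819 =60/91 = 0.66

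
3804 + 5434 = 9238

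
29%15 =14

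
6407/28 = 6407/28  =  228.82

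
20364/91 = 223 + 71/91 = 223.78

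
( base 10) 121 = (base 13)94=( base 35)3G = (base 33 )3M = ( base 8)171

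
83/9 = 9+ 2/9 = 9.22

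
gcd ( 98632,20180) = 4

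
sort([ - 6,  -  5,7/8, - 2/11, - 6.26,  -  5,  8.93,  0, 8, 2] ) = [ - 6.26, - 6, - 5 , - 5, - 2/11, 0,7/8, 2, 8,8.93]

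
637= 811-174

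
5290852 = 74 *71498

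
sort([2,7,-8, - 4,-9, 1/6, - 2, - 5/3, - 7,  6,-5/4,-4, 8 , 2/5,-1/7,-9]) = [ - 9, - 9 ,-8,- 7,  -  4,-4 ,-2,  -  5/3,-5/4, - 1/7,  1/6,2/5,  2 , 6,7 , 8]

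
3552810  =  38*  93495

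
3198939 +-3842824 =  - 643885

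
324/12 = 27 = 27.00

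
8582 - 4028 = 4554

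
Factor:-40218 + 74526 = 34308 = 2^2*3^2*953^1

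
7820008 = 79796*98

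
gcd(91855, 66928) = 1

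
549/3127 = 549/3127 = 0.18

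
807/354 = 269/118 = 2.28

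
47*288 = 13536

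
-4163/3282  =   - 2 + 2401/3282 =- 1.27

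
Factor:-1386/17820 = -7/90 = - 2^ ( - 1 )*3^( - 2 )*5^( - 1 )*7^1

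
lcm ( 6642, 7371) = 604422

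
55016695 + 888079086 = 943095781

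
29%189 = 29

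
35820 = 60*597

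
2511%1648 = 863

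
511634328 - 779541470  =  -267907142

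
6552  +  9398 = 15950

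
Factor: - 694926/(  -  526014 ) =3^( - 1) * 191^( - 1 )*757^1 = 757/573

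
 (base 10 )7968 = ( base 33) 7af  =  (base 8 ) 17440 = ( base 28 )A4G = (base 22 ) GA4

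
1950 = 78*25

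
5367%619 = 415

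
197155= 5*39431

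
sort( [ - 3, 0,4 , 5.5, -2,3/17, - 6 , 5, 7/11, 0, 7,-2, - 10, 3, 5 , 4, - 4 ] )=[-10, - 6,-4, - 3, - 2,-2, 0, 0,3/17, 7/11, 3, 4,4, 5, 5, 5.5,7]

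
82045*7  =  574315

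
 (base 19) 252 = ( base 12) 583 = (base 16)333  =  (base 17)2E3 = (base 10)819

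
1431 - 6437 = - 5006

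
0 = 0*156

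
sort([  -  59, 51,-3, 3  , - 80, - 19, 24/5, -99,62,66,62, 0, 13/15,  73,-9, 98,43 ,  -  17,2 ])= [ - 99, - 80, - 59 ,  -  19, - 17, - 9, - 3, 0,13/15,  2, 3, 24/5,43,51, 62,62,66,  73,98]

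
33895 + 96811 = 130706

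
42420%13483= 1971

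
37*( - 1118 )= - 41366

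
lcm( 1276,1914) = 3828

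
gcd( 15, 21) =3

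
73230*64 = 4686720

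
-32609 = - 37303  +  4694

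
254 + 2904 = 3158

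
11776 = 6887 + 4889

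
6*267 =1602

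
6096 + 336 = 6432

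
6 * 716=4296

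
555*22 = 12210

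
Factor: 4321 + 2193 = 2^1*3257^1  =  6514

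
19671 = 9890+9781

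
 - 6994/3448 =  - 3 + 1675/1724= - 2.03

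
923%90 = 23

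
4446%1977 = 492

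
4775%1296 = 887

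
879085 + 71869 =950954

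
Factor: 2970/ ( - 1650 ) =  - 3^2*5^( - 1) =- 9/5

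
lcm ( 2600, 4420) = 44200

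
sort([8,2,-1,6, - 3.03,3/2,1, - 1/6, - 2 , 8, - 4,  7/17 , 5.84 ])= [ - 4, - 3.03, - 2, - 1,- 1/6,7/17, 1 , 3/2,2, 5.84,6,8,8 ] 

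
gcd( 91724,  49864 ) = 92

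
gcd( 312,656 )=8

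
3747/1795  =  3747/1795  =  2.09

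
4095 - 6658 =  - 2563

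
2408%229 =118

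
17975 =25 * 719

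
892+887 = 1779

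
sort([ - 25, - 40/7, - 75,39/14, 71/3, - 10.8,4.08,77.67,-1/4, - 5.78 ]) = [ - 75, - 25, - 10.8, - 5.78,  -  40/7,  -  1/4,39/14, 4.08,  71/3,77.67 ] 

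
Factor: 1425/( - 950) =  -3/2 = -2^( - 1) * 3^1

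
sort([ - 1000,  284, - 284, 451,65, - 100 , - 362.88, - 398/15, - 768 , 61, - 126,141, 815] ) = [ - 1000, - 768 ,- 362.88, - 284,  -  126, - 100,-398/15, 61, 65 , 141, 284, 451,  815 ]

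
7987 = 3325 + 4662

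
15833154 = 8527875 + 7305279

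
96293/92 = 96293/92 =1046.66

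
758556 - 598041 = 160515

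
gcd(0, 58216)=58216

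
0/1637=0 = 0.00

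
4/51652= 1/12913 = 0.00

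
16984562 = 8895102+8089460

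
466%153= 7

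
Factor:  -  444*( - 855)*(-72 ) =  - 27332640 = - 2^5*3^5*5^1*19^1* 37^1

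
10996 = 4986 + 6010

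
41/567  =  41/567 =0.07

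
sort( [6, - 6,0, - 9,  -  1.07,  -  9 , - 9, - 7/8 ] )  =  [ - 9, - 9, - 9, - 6, - 1.07 , - 7/8 , 0,6] 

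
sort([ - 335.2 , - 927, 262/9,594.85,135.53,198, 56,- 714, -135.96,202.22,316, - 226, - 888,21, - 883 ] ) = [ - 927,-888, - 883,-714,-335.2, - 226, -135.96,21,262/9 , 56, 135.53,198,202.22,  316,594.85] 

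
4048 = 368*11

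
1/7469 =1/7469  =  0.00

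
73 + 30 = 103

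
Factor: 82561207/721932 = 2^ (  -  2)*3^( - 1)*60161^( - 1)*82561207^1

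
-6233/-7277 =6233/7277 =0.86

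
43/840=43/840  =  0.05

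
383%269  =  114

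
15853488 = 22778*696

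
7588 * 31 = 235228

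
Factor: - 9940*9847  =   - 2^2*5^1*7^1*43^1*71^1*229^1= - 97879180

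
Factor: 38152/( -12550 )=-76/25 = -2^2*5^(- 2)*19^1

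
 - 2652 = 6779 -9431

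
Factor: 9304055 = 5^1*1123^1* 1657^1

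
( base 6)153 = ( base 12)59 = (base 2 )1000101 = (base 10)69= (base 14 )4D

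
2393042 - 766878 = 1626164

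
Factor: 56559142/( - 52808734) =-11^( - 1 )* 47^1*313^(-1)* 383^1*1571^1* 7669^(-1) =- 28279571/26404367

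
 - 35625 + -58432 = - 94057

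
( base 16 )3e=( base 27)28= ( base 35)1r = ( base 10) 62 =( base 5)222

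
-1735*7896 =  - 13699560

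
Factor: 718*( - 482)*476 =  - 2^4*7^1*17^1 * 241^1*359^1= - 164732176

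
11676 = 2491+9185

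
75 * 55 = 4125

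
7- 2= 5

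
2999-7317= - 4318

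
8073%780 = 273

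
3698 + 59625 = 63323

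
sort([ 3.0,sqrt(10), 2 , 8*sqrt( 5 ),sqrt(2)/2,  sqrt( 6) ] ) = [ sqrt(2)/2, 2,sqrt( 6),3.0, sqrt(10 ),8 * sqrt(5)] 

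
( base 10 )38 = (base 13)2C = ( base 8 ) 46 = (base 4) 212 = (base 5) 123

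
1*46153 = 46153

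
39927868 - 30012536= 9915332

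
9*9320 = 83880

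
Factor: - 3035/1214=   -5/2= - 2^ ( - 1 )*5^1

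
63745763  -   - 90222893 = 153968656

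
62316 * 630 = 39259080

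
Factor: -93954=  -  2^1*3^1*7^1*2237^1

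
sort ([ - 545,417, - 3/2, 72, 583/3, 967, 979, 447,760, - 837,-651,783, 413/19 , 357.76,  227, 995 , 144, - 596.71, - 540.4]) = [-837,- 651, - 596.71 , - 545, - 540.4,- 3/2 , 413/19, 72, 144,  583/3, 227,357.76,417, 447, 760, 783, 967, 979, 995 ] 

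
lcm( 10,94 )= 470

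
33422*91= 3041402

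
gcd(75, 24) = 3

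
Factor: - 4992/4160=  -  6/5 = - 2^1 * 3^1 * 5^(-1)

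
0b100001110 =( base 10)270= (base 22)C6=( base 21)ci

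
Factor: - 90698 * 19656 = -2^4*3^3*7^1 * 13^1*101^1 * 449^1=- 1782759888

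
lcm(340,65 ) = 4420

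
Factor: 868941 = 3^3*32183^1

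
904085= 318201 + 585884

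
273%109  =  55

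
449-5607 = -5158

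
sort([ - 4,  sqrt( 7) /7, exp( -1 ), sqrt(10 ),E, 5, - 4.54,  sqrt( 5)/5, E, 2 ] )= [ - 4.54,-4, exp( - 1 ), sqrt(  7 )/7,sqrt( 5 )/5,  2 , E,E,  sqrt( 10),5]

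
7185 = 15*479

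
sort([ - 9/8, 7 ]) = [-9/8, 7]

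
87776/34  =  43888/17=2581.65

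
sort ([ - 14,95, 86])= [ - 14,86, 95]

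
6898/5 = 6898/5 = 1379.60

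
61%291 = 61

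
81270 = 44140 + 37130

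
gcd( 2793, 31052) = 7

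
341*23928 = 8159448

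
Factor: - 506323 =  - 31^1 *16333^1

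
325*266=86450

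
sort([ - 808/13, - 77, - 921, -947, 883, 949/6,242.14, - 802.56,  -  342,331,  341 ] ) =[ - 947,-921,-802.56, - 342 ,  -  77,-808/13,949/6 , 242.14, 331,341, 883] 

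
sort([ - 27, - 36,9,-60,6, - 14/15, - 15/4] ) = [-60,-36, - 27, - 15/4,-14/15, 6,  9 ]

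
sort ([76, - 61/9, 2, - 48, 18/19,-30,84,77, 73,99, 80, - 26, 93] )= [ - 48,- 30, - 26, - 61/9, 18/19,2,73, 76,77, 80, 84, 93, 99 ]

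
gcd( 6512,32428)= 44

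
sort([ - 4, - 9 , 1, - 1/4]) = [ - 9,  -  4, - 1/4,1]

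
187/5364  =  187/5364  =  0.03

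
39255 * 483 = 18960165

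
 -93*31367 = - 2917131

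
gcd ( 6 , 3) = 3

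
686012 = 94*7298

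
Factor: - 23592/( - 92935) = 2^3*3^1 * 5^( - 1)*983^1* 18587^( - 1)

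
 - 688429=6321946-7010375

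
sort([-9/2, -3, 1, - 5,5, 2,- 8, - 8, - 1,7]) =[ - 8 ,-8,- 5, - 9/2,  -  3, - 1, 1,  2, 5, 7]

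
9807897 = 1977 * 4961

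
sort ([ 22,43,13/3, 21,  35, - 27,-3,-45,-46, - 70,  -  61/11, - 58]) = [ - 70, - 58,- 46,  -  45, - 27,-61/11, -3,13/3, 21, 22, 35,  43]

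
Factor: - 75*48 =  - 2^4*3^2 * 5^2 = - 3600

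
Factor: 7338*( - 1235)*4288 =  - 2^7*3^1*5^1*13^1*19^1*67^1*1223^1 = - 38859699840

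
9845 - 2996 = 6849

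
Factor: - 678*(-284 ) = 2^3 * 3^1 * 71^1*113^1   =  192552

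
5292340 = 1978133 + 3314207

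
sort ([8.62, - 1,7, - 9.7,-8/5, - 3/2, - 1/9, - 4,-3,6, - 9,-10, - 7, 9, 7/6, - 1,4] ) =[ - 10, - 9.7, -9, - 7,  -  4, - 3, - 8/5 , - 3/2, - 1,-1 , - 1/9, 7/6,  4,6,7,8.62, 9]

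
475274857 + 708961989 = 1184236846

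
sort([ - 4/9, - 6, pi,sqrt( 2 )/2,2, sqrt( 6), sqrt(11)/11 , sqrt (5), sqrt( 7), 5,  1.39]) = [ - 6, - 4/9, sqrt(11)/11, sqrt(2)/2, 1.39 , 2,sqrt(5) , sqrt( 6), sqrt (7),pi,5]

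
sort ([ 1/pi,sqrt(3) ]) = [ 1/pi,sqrt( 3 )]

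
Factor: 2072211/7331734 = 2^( - 1) * 3^1*97^1*409^( - 1 )*7121^1*8963^( - 1 )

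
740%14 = 12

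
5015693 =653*7681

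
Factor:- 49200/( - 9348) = 2^2*5^2 * 19^( - 1 ) =100/19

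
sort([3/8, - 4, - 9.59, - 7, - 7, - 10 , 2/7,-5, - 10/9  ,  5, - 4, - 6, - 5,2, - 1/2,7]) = [ - 10,- 9.59, - 7, - 7, - 6,-5, - 5,  -  4, - 4,-10/9,  -  1/2,2/7,3/8, 2,5 , 7 ]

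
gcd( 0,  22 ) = 22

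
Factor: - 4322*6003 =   -  2^1*3^2*23^1*29^1*2161^1 = -25944966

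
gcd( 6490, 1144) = 22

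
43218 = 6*7203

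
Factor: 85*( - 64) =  - 2^6*5^1*17^1 = -5440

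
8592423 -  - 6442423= 15034846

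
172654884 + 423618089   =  596272973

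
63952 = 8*7994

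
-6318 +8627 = 2309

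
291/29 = 291/29 = 10.03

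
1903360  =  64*29740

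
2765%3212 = 2765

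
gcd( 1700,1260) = 20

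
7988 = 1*7988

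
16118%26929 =16118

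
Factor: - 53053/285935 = - 77/415 = -5^( - 1)*7^1 * 11^1*83^( - 1)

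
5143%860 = 843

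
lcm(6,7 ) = 42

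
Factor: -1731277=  - 991^1 * 1747^1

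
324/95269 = 324/95269 = 0.00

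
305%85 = 50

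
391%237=154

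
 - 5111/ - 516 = 5111/516  =  9.91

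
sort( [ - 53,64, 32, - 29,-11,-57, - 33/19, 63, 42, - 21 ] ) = [ - 57, - 53, - 29, - 21, - 11 ,  -  33/19,32 , 42,  63,64 ]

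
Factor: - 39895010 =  - 2^1*5^1*29^1*47^1*2927^1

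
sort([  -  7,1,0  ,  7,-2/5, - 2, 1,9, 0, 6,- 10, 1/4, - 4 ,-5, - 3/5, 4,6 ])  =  [ - 10, - 7 , - 5,-4,  -  2, - 3/5,-2/5, 0, 0, 1/4,  1, 1, 4,  6, 6,7,9 ]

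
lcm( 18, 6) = 18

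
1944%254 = 166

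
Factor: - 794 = - 2^1*397^1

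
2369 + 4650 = 7019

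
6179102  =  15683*394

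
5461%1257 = 433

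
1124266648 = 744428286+379838362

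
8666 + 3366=12032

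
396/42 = 66/7=9.43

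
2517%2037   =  480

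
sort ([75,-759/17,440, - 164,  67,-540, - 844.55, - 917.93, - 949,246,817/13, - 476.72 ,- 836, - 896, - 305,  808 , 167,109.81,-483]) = [ - 949, - 917.93, - 896,  -  844.55,- 836, -540, - 483,-476.72,-305,  -  164  , - 759/17,817/13, 67 , 75, 109.81,167,246,440,808 ] 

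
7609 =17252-9643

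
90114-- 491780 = 581894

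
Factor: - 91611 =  - 3^5*13^1* 29^1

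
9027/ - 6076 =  - 2 + 3125/6076 = -1.49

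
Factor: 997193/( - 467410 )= - 2^( - 1) *5^( - 1 )*43^ ( - 1)  *  443^1*1087^( - 1 )*2251^1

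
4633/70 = 66+13/70 = 66.19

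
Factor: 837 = 3^3*31^1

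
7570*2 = 15140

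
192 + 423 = 615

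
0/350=0= 0.00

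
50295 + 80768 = 131063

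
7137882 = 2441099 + 4696783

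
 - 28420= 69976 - 98396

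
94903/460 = 206+143/460 = 206.31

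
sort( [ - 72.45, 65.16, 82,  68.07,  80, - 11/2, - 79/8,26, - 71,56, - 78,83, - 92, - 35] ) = [ - 92, - 78, - 72.45 ,-71, - 35, -79/8,-11/2 , 26,56 , 65.16,68.07, 80, 82,83]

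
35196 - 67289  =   - 32093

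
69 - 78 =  - 9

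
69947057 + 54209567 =124156624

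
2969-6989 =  -4020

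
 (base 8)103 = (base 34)1x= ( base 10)67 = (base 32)23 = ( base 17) 3g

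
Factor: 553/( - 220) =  - 2^( - 2 )*5^( - 1 ) *7^1*11^(  -  1)*79^1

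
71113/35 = 2031 + 4/5 = 2031.80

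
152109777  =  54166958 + 97942819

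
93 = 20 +73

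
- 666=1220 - 1886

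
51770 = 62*835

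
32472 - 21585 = 10887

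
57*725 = 41325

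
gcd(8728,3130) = 2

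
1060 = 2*530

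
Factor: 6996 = 2^2*3^1 *11^1*53^1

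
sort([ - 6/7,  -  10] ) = [  -  10, - 6/7] 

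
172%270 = 172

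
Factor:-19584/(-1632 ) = 2^2 * 3^1 = 12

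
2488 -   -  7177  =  9665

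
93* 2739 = 254727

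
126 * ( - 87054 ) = - 10968804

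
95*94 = 8930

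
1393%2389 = 1393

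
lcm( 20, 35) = 140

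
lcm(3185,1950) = 95550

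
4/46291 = 4/46291= 0.00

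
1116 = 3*372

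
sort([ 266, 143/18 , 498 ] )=[143/18,266,498 ]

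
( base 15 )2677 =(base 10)8212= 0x2014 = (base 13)3979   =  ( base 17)1b71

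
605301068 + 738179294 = 1343480362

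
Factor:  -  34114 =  - 2^1 * 37^1*461^1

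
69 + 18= 87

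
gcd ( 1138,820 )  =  2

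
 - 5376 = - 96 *56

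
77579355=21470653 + 56108702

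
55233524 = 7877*7012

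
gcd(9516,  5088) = 12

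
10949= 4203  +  6746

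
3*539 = 1617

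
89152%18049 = 16956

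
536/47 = 536/47 = 11.40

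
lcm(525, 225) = 1575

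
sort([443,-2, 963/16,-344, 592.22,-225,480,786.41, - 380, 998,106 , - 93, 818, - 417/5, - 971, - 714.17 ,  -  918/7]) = [-971 , -714.17, - 380,-344,-225,-918/7,-93, - 417/5,-2, 963/16,106, 443,480, 592.22,786.41 , 818,998]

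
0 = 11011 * 0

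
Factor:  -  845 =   -  5^1*13^2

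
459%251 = 208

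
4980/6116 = 1245/1529  =  0.81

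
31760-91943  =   - 60183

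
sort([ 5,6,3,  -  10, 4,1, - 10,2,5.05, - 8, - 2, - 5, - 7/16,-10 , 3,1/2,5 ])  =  [ - 10 , - 10, - 10, -8, - 5, - 2, - 7/16,1/2,1, 2,3,3,4,5,5,5.05,6] 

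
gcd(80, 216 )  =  8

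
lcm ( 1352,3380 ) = 6760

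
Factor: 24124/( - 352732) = -37^1*541^( - 1 ) = - 37/541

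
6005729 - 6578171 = -572442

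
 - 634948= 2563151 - 3198099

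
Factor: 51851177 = 7^1*23^1*322057^1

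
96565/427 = 13795/61 = 226.15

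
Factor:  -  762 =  - 2^1*3^1*127^1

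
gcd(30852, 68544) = 36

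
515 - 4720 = -4205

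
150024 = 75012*2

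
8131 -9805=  - 1674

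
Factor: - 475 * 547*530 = -137707250 = -2^1*5^3 * 19^1*53^1 * 547^1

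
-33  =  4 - 37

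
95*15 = 1425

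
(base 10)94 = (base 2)1011110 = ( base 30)34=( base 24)3M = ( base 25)3j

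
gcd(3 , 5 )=1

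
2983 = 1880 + 1103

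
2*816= 1632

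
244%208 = 36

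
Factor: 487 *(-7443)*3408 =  - 12353117328= -2^4*3^3*71^1*487^1*827^1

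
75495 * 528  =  39861360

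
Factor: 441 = 3^2*7^2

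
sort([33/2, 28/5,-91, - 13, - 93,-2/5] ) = [ - 93 ,-91, - 13, - 2/5,  28/5,  33/2]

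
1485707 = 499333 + 986374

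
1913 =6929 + - 5016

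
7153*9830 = 70313990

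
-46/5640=- 1 + 2797/2820 = -0.01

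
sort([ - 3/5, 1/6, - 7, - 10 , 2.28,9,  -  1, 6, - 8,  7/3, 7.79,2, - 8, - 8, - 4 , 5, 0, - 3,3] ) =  [ - 10, - 8, - 8 , - 8, - 7 ,- 4 , - 3, - 1, - 3/5,0 , 1/6, 2, 2.28,  7/3,3, 5,  6,7.79,9 ] 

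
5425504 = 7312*742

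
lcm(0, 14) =0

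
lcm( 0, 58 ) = 0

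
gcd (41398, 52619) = 7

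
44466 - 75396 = - 30930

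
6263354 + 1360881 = 7624235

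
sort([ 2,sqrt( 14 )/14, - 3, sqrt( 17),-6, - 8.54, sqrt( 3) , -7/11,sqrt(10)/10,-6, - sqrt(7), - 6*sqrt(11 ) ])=[-6 * sqrt( 11),-8.54 , - 6, - 6, - 3, - sqrt(7 ), -7/11,sqrt(14)/14,sqrt( 10)/10,sqrt( 3 ),2, sqrt( 17) ]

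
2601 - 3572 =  - 971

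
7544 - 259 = 7285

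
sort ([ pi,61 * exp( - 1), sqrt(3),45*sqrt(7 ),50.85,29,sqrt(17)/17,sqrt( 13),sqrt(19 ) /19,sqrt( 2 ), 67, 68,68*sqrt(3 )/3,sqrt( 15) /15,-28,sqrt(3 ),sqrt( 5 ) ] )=[-28,sqrt( 19) /19,sqrt(17)/17,sqrt( 15 ) /15,sqrt(2 ),sqrt ( 3 ),sqrt(3), sqrt ( 5), pi, sqrt(13),61*exp ( -1),29,68*sqrt(3 )/3,50.85,67, 68,  45*sqrt(7)]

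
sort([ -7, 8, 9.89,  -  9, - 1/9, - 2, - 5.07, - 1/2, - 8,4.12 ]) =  [ - 9, - 8, - 7,  -  5.07, - 2, - 1/2, - 1/9, 4.12 , 8,9.89]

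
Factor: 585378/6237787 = 2^1*3^2*  17^1*1913^1 * 6237787^( - 1)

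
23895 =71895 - 48000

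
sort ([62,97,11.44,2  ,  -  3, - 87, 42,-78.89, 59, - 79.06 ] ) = [ - 87  , - 79.06, - 78.89, - 3,2, 11.44, 42, 59 , 62,97]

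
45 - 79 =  - 34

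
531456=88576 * 6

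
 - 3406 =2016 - 5422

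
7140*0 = 0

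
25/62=25/62 = 0.40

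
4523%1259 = 746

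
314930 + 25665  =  340595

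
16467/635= 25 + 592/635  =  25.93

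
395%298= 97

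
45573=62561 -16988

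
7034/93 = 75 + 59/93 = 75.63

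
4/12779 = 4/12779 = 0.00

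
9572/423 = 9572/423 = 22.63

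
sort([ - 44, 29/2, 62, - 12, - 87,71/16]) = [ - 87, - 44, - 12,71/16, 29/2,  62 ]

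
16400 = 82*200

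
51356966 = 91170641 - 39813675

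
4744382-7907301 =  -3162919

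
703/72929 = 703/72929 = 0.01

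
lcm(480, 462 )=36960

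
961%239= 5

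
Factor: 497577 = 3^1*61^1*2719^1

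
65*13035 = 847275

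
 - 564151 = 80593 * (-7 ) 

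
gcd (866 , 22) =2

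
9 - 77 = -68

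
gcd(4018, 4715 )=41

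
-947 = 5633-6580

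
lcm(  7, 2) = 14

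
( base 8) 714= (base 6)2044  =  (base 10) 460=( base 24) j4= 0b111001100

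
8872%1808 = 1640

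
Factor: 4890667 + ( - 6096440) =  - 1205773^1 = - 1205773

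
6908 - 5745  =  1163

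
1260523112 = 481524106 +778999006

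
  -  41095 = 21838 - 62933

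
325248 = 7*46464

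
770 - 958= -188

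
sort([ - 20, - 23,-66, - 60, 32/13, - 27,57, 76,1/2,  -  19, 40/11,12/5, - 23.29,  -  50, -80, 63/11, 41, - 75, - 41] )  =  [ - 80,-75, -66, -60, - 50,  -  41,  -  27, - 23.29, - 23,-20,-19, 1/2,12/5, 32/13, 40/11,63/11, 41, 57,76 ] 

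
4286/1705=4286/1705  =  2.51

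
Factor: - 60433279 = -107^1 * 564797^1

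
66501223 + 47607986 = 114109209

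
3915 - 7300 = - 3385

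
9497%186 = 11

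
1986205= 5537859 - 3551654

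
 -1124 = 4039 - 5163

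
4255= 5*851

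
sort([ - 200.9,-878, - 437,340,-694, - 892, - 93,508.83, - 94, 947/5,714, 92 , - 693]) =[ - 892, - 878, - 694,- 693, - 437, - 200.9, - 94 , -93,92,947/5, 340,508.83, 714 ] 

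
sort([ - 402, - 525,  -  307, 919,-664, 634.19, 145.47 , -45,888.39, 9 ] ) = [ - 664, - 525, - 402, - 307, - 45, 9, 145.47, 634.19, 888.39,  919 ] 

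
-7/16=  - 1+9/16 = - 0.44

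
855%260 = 75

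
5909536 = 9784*604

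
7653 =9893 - 2240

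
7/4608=7/4608 = 0.00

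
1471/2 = 1471/2 = 735.50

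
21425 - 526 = 20899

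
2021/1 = 2021 = 2021.00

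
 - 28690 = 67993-96683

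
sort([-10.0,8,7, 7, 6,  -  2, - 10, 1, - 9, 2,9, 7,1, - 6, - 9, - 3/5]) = [ - 10.0, - 10, - 9, - 9, - 6, - 2 ,  -  3/5,1,1,  2,6,  7,7, 7, 8, 9]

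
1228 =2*614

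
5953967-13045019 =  - 7091052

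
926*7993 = 7401518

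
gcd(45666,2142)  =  18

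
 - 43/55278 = -43/55278 = -0.00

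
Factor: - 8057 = -7^1*1151^1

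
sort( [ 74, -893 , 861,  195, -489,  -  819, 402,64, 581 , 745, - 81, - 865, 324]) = [ - 893, - 865, - 819, - 489, - 81, 64, 74, 195,324,402,581, 745,861] 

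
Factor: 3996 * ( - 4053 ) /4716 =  - 3^2*7^1*37^1 * 131^( - 1 ) * 193^1 = -449883/131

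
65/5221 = 65/5221 = 0.01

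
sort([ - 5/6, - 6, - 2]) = [-6 ,  -  2,-5/6 ]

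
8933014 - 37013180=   -  28080166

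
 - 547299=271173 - 818472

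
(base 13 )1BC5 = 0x1079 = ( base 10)4217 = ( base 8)10171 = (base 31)4C1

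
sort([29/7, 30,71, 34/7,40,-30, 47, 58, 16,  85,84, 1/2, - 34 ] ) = [ - 34,-30, 1/2, 29/7, 34/7,16,30, 40,47, 58,71, 84,  85 ]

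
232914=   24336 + 208578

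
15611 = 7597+8014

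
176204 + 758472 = 934676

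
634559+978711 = 1613270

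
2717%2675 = 42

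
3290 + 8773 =12063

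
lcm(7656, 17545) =421080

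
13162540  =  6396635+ 6765905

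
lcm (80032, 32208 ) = 2641056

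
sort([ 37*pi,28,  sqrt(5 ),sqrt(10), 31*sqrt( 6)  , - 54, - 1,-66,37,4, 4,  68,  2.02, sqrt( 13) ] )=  [-66, - 54, - 1,2.02, sqrt( 5 ) , sqrt ( 10 ),sqrt( 13),4,4,28 , 37,68, 31 * sqrt(6 ),37*pi] 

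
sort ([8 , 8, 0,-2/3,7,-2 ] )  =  [  -  2,  -  2/3 , 0, 7, 8, 8]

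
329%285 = 44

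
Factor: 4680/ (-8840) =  - 3^2*17^( - 1 ) = - 9/17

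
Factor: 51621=3^1*17207^1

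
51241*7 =358687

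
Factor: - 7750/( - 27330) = 775/2733 = 3^( - 1)*5^2*31^1*911^( - 1)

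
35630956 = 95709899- 60078943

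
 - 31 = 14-45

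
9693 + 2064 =11757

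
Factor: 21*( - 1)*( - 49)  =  3^1 * 7^3 = 1029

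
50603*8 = 404824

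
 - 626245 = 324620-950865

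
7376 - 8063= - 687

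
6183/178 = 6183/178   =  34.74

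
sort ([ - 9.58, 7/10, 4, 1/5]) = [ - 9.58, 1/5,7/10,4 ] 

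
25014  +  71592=96606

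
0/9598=0 =0.00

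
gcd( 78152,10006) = 2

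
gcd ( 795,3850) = 5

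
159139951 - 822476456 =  -663336505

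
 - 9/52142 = -9/52142  =  - 0.00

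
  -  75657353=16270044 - 91927397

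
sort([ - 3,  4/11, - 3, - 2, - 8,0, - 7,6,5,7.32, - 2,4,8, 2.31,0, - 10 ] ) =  [ - 10, - 8, - 7 , - 3, - 3, - 2,- 2 , 0,0,4/11, 2.31, 4,  5, 6,7.32,8 ] 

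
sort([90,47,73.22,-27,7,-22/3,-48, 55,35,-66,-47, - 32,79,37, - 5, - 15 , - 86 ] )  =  [ - 86,-66, - 48,-47,- 32, - 27, - 15,-22/3,-5,7, 35, 37,47, 55,73.22, 79,90] 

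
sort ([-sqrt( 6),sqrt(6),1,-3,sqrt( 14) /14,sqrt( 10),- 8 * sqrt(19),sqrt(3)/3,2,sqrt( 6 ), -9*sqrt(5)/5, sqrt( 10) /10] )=[ - 8*sqrt(19),-9  *sqrt( 5)/5, - 3, - sqrt( 6),sqrt( 14) /14,sqrt(10)/10,sqrt(3)/3,1,2, sqrt(6),sqrt(6), sqrt( 10)]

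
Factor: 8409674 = 2^1 * 7^3*13^1 *23^1 *41^1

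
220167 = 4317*51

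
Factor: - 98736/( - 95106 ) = 2^3*17^1*131^( - 1 ) = 136/131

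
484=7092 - 6608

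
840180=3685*228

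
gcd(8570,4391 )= 1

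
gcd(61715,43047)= 1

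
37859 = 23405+14454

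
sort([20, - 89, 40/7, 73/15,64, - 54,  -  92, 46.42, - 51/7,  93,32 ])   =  [ - 92, - 89, - 54,-51/7, 73/15, 40/7,20, 32, 46.42, 64,93]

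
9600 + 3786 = 13386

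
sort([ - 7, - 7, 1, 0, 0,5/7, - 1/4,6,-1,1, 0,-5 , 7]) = [-7, - 7, - 5,  -  1, - 1/4 , 0,0,0,5/7, 1, 1,6, 7] 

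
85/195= 17/39 = 0.44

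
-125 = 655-780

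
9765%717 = 444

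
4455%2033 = 389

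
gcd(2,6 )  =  2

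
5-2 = 3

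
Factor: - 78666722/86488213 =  - 2^1 * 7^( - 1)*71^1*2309^( - 1)*5351^ ( - 1 )*553991^1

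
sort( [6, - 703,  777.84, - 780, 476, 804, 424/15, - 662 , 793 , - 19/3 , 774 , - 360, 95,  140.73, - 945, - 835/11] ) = [ - 945, - 780,-703  ,  -  662,  -  360, - 835/11, - 19/3,6, 424/15 , 95, 140.73,476, 774, 777.84, 793 , 804]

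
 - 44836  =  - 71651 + 26815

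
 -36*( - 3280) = 118080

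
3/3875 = 3/3875  =  0.00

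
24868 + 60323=85191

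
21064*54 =1137456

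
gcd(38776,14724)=4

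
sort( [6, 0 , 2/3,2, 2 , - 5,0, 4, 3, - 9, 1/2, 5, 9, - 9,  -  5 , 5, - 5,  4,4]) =[ - 9 , - 9, - 5 ,-5 ,-5,0,0,1/2, 2/3, 2, 2,3,4,  4,  4,5,  5,6,9 ] 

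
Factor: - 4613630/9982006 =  - 5^1*7^1*17^1*151^ ( - 1)*3877^1*33053^( - 1) = -2306815/4991003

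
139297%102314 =36983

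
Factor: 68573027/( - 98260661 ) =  - 79^1* 103^( - 1)*271^1 * 3203^1 * 953987^( -1)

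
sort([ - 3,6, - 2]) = [  -  3, - 2, 6]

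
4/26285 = 4/26285 = 0.00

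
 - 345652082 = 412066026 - 757718108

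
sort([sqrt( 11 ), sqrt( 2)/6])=[ sqrt(2)/6, sqrt( 11)]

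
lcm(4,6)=12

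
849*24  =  20376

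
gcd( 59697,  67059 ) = 9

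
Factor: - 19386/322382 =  - 27/449= - 3^3*449^( - 1)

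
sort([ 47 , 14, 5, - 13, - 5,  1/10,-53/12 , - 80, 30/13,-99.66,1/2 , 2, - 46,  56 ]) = [-99.66, - 80 , - 46, - 13, - 5, - 53/12,1/10, 1/2,2,30/13,  5, 14, 47, 56]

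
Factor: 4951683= 3^2 * 11^2 * 4547^1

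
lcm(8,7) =56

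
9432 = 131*72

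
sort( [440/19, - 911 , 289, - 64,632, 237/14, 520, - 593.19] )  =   [ - 911, - 593.19, - 64, 237/14, 440/19, 289,520, 632]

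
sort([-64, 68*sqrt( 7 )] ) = [ - 64,  68*  sqrt( 7) ] 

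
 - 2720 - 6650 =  - 9370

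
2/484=1/242 = 0.00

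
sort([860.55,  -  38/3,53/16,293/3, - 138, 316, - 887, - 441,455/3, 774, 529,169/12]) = [ - 887 , - 441,  -  138,-38/3, 53/16 , 169/12,  293/3,  455/3,316, 529,774,860.55] 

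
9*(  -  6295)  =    -  56655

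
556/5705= 556/5705  =  0.10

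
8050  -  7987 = 63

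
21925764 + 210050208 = 231975972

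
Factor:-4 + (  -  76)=-2^4*5^1 = - 80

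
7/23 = 7/23 = 0.30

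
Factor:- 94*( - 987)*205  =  2^1*3^1*5^1*7^1*41^1*47^2 = 19019490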